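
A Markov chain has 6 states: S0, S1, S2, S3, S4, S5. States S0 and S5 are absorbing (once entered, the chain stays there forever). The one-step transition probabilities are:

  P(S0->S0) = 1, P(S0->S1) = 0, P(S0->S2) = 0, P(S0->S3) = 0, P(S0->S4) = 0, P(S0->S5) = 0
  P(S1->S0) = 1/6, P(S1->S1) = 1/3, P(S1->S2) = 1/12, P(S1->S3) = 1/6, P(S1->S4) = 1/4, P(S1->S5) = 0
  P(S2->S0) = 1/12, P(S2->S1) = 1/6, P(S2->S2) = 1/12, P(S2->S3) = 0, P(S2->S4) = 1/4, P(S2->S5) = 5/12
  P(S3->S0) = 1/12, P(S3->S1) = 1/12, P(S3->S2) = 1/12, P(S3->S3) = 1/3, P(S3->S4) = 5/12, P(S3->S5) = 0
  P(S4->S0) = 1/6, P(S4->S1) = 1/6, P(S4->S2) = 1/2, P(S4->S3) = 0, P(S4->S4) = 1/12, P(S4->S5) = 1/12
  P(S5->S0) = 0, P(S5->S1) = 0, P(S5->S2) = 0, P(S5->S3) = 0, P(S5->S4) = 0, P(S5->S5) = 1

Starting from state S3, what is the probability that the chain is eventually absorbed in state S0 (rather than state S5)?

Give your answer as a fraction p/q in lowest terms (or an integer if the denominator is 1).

Let a_i = P(absorbed in S0 | start in state i).
Boundary conditions: a_S0 = 1, a_S5 = 0.
For each transient state i, a_i = sum_j P(i->j) * a_j:
  a_S1 = 1/6*a_S0 + 1/3*a_S1 + 1/12*a_S2 + 1/6*a_S3 + 1/4*a_S4 + 0*a_S5
  a_S2 = 1/12*a_S0 + 1/6*a_S1 + 1/12*a_S2 + 0*a_S3 + 1/4*a_S4 + 5/12*a_S5
  a_S3 = 1/12*a_S0 + 1/12*a_S1 + 1/12*a_S2 + 1/3*a_S3 + 5/12*a_S4 + 0*a_S5
  a_S4 = 1/6*a_S0 + 1/6*a_S1 + 1/2*a_S2 + 0*a_S3 + 1/12*a_S4 + 1/12*a_S5

Substituting a_S0 = 1 and a_S5 = 0, rearrange to (I - Q) a = r where r[i] = P(i -> S0):
  [2/3, -1/12, -1/6, -1/4] . (a_S1, a_S2, a_S3, a_S4) = 1/6
  [-1/6, 11/12, 0, -1/4] . (a_S1, a_S2, a_S3, a_S4) = 1/12
  [-1/12, -1/12, 2/3, -5/12] . (a_S1, a_S2, a_S3, a_S4) = 1/12
  [-1/6, -1/2, 0, 11/12] . (a_S1, a_S2, a_S3, a_S4) = 1/6

Solving yields:
  a_S1 = 496/825
  a_S2 = 271/825
  a_S3 = 883/1650
  a_S4 = 388/825

Starting state is S3, so the absorption probability is a_S3 = 883/1650.

Answer: 883/1650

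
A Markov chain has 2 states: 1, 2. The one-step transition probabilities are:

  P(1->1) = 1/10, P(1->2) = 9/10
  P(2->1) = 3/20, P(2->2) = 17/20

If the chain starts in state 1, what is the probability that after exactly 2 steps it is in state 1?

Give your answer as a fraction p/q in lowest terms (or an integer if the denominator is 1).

Computing P^2 by repeated multiplication:
P^1 =
  1: [1/10, 9/10]
  2: [3/20, 17/20]
P^2 =
  1: [29/200, 171/200]
  2: [57/400, 343/400]

(P^2)[1 -> 1] = 29/200

Answer: 29/200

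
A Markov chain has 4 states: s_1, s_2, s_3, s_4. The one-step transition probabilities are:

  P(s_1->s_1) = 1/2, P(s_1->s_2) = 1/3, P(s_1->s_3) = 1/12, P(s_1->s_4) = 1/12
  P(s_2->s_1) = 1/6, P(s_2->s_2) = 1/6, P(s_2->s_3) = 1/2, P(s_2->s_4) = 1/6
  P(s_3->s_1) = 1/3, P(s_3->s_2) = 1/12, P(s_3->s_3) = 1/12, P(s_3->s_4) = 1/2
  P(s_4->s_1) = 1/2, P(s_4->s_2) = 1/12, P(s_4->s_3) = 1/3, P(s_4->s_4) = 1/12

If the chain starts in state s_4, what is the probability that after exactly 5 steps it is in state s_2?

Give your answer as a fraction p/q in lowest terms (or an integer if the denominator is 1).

Answer: 49375/248832

Derivation:
Computing P^5 by repeated multiplication:
P^1 =
  s_1: [1/2, 1/3, 1/12, 1/12]
  s_2: [1/6, 1/6, 1/2, 1/6]
  s_3: [1/3, 1/12, 1/12, 1/2]
  s_4: [1/2, 1/12, 1/3, 1/12]
P^2 =
  s_1: [3/8, 17/72, 35/144, 7/48]
  s_2: [13/36, 5/36, 7/36, 11/36]
  s_3: [11/24, 25/144, 35/144, 1/8]
  s_4: [5/12, 31/144, 5/36, 11/48]
P^3 =
  s_1: [329/864, 85/432, 377/1728, 353/1728]
  s_2: [91/216, 5/27, 47/216, 19/108]
  s_3: [347/864, 367/1728, 323/1728, 43/216]
  s_4: [175/432, 355/1728, 199/864, 275/1728]
P^4 =
  s_1: [4127/10368, 2021/10368, 4487/20736, 3953/20736]
  s_2: [521/1296, 529/2592, 265/1296, 491/2592]
  s_3: [4127/10368, 4177/20736, 4595/20736, 1855/10368]
  s_4: [1019/2592, 4183/20736, 541/2592, 4073/20736]
P^5 =
  s_1: [49637/124416, 12385/62208, 52805/248832, 47213/248832]
  s_2: [1547/3888, 6247/31104, 3355/15552, 5771/31104]
  s_3: [49259/124416, 49675/248832, 52751/248832, 2993/15552]
  s_4: [24757/62208, 49375/248832, 26935/124416, 46559/248832]

(P^5)[s_4 -> s_2] = 49375/248832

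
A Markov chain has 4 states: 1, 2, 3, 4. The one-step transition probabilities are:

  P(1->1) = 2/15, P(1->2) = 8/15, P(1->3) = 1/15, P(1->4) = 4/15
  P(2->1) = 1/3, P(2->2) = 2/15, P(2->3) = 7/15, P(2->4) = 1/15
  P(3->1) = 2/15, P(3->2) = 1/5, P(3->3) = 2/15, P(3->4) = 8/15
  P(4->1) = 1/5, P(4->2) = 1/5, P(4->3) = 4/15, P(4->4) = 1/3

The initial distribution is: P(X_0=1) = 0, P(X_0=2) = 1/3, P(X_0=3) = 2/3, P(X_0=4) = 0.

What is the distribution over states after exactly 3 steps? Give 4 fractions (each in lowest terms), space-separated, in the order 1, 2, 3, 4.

Propagating the distribution step by step (d_{t+1} = d_t * P):
d_0 = (1=0, 2=1/3, 3=2/3, 4=0)
  d_1[1] = 0*2/15 + 1/3*1/3 + 2/3*2/15 + 0*1/5 = 1/5
  d_1[2] = 0*8/15 + 1/3*2/15 + 2/3*1/5 + 0*1/5 = 8/45
  d_1[3] = 0*1/15 + 1/3*7/15 + 2/3*2/15 + 0*4/15 = 11/45
  d_1[4] = 0*4/15 + 1/3*1/15 + 2/3*8/15 + 0*1/3 = 17/45
d_1 = (1=1/5, 2=8/45, 3=11/45, 4=17/45)
  d_2[1] = 1/5*2/15 + 8/45*1/3 + 11/45*2/15 + 17/45*1/5 = 131/675
  d_2[2] = 1/5*8/15 + 8/45*2/15 + 11/45*1/5 + 17/45*1/5 = 172/675
  d_2[3] = 1/5*1/15 + 8/45*7/15 + 11/45*2/15 + 17/45*4/15 = 31/135
  d_2[4] = 1/5*4/15 + 8/45*1/15 + 11/45*8/15 + 17/45*1/3 = 217/675
d_2 = (1=131/675, 2=172/675, 3=31/135, 4=217/675)
  d_3[1] = 131/675*2/15 + 172/675*1/3 + 31/135*2/15 + 217/675*1/5 = 2083/10125
  d_3[2] = 131/675*8/15 + 172/675*2/15 + 31/135*1/5 + 217/675*1/5 = 836/3375
  d_3[3] = 131/675*1/15 + 172/675*7/15 + 31/135*2/15 + 217/675*4/15 = 2513/10125
  d_3[4] = 131/675*4/15 + 172/675*1/15 + 31/135*8/15 + 217/675*1/3 = 1007/3375
d_3 = (1=2083/10125, 2=836/3375, 3=2513/10125, 4=1007/3375)

Answer: 2083/10125 836/3375 2513/10125 1007/3375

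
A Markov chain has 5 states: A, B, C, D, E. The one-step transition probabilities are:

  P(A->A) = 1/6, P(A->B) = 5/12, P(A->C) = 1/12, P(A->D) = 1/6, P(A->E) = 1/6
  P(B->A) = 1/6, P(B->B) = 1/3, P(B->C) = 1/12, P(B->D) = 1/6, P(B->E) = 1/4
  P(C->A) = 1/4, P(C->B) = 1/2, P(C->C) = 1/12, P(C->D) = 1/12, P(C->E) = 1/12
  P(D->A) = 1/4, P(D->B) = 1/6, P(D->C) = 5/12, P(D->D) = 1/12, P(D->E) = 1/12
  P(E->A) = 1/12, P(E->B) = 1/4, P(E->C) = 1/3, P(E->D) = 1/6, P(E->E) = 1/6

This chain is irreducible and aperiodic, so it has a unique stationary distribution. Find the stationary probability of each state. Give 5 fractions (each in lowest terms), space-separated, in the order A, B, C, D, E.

Answer: 1148/6425 2181/6425 4431/25700 3613/25700 217/1285

Derivation:
The stationary distribution satisfies pi = pi * P, i.e.:
  pi_A = 1/6*pi_A + 1/6*pi_B + 1/4*pi_C + 1/4*pi_D + 1/12*pi_E
  pi_B = 5/12*pi_A + 1/3*pi_B + 1/2*pi_C + 1/6*pi_D + 1/4*pi_E
  pi_C = 1/12*pi_A + 1/12*pi_B + 1/12*pi_C + 5/12*pi_D + 1/3*pi_E
  pi_D = 1/6*pi_A + 1/6*pi_B + 1/12*pi_C + 1/12*pi_D + 1/6*pi_E
  pi_E = 1/6*pi_A + 1/4*pi_B + 1/12*pi_C + 1/12*pi_D + 1/6*pi_E
with normalization: pi_A + pi_B + pi_C + pi_D + pi_E = 1.

Using the first 4 balance equations plus normalization, the linear system A*pi = b is:
  [-5/6, 1/6, 1/4, 1/4, 1/12] . pi = 0
  [5/12, -2/3, 1/2, 1/6, 1/4] . pi = 0
  [1/12, 1/12, -11/12, 5/12, 1/3] . pi = 0
  [1/6, 1/6, 1/12, -11/12, 1/6] . pi = 0
  [1, 1, 1, 1, 1] . pi = 1

Solving yields:
  pi_A = 1148/6425
  pi_B = 2181/6425
  pi_C = 4431/25700
  pi_D = 3613/25700
  pi_E = 217/1285

Verification (pi * P):
  1148/6425*1/6 + 2181/6425*1/6 + 4431/25700*1/4 + 3613/25700*1/4 + 217/1285*1/12 = 1148/6425 = pi_A  (ok)
  1148/6425*5/12 + 2181/6425*1/3 + 4431/25700*1/2 + 3613/25700*1/6 + 217/1285*1/4 = 2181/6425 = pi_B  (ok)
  1148/6425*1/12 + 2181/6425*1/12 + 4431/25700*1/12 + 3613/25700*5/12 + 217/1285*1/3 = 4431/25700 = pi_C  (ok)
  1148/6425*1/6 + 2181/6425*1/6 + 4431/25700*1/12 + 3613/25700*1/12 + 217/1285*1/6 = 3613/25700 = pi_D  (ok)
  1148/6425*1/6 + 2181/6425*1/4 + 4431/25700*1/12 + 3613/25700*1/12 + 217/1285*1/6 = 217/1285 = pi_E  (ok)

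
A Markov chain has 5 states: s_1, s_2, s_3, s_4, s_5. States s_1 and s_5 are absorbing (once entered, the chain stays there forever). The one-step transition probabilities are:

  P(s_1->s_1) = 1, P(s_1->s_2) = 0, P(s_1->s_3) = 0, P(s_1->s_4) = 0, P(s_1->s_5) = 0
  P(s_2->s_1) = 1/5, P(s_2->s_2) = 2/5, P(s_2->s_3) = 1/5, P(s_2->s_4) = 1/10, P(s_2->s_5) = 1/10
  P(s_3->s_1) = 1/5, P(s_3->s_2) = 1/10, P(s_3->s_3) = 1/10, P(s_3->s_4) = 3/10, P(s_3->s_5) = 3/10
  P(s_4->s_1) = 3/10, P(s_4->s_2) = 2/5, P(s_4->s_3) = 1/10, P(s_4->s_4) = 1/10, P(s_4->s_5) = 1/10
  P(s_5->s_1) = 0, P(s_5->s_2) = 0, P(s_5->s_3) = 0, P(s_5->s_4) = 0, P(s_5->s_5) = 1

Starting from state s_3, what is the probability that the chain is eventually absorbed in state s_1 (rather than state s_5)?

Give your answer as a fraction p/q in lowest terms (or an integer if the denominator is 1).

Answer: 199/389

Derivation:
Let a_i = P(absorbed in s_1 | start in state i).
Boundary conditions: a_s_1 = 1, a_s_5 = 0.
For each transient state i, a_i = sum_j P(i->j) * a_j:
  a_s_2 = 1/5*a_s_1 + 2/5*a_s_2 + 1/5*a_s_3 + 1/10*a_s_4 + 1/10*a_s_5
  a_s_3 = 1/5*a_s_1 + 1/10*a_s_2 + 1/10*a_s_3 + 3/10*a_s_4 + 3/10*a_s_5
  a_s_4 = 3/10*a_s_1 + 2/5*a_s_2 + 1/10*a_s_3 + 1/10*a_s_4 + 1/10*a_s_5

Substituting a_s_1 = 1 and a_s_5 = 0, rearrange to (I - Q) a = r where r[i] = P(i -> s_1):
  [3/5, -1/5, -1/10] . (a_s_2, a_s_3, a_s_4) = 1/5
  [-1/10, 9/10, -3/10] . (a_s_2, a_s_3, a_s_4) = 1/5
  [-2/5, -1/10, 9/10] . (a_s_2, a_s_3, a_s_4) = 3/10

Solving yields:
  a_s_2 = 239/389
  a_s_3 = 199/389
  a_s_4 = 258/389

Starting state is s_3, so the absorption probability is a_s_3 = 199/389.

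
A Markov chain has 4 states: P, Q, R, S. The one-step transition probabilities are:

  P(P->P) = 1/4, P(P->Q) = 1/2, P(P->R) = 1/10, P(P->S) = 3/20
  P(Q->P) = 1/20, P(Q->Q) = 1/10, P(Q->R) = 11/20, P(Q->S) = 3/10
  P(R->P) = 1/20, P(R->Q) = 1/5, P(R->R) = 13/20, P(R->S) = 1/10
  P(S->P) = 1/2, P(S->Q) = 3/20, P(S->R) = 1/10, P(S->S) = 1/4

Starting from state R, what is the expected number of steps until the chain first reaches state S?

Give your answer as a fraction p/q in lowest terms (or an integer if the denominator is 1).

Answer: 3520/503

Derivation:
Let h_i = expected steps to first reach S from state i.
Boundary: h_S = 0.
First-step equations for the other states:
  h_P = 1 + 1/4*h_P + 1/2*h_Q + 1/10*h_R + 3/20*h_S
  h_Q = 1 + 1/20*h_P + 1/10*h_Q + 11/20*h_R + 3/10*h_S
  h_R = 1 + 1/20*h_P + 1/5*h_Q + 13/20*h_R + 1/10*h_S

Substituting h_S = 0 and rearranging gives the linear system (I - Q) h = 1:
  [3/4, -1/2, -1/10] . (h_P, h_Q, h_R) = 1
  [-1/20, 9/10, -11/20] . (h_P, h_Q, h_R) = 1
  [-1/20, -1/5, 7/20] . (h_P, h_Q, h_R) = 1

Solving yields:
  h_P = 3060/503
  h_Q = 2880/503
  h_R = 3520/503

Starting state is R, so the expected hitting time is h_R = 3520/503.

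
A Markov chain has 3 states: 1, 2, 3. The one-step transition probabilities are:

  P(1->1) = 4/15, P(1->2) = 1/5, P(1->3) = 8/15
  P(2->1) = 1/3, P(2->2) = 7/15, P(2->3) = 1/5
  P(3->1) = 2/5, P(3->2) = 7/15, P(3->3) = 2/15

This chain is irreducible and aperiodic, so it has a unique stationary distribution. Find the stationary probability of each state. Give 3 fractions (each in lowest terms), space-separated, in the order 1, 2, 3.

Answer: 83/251 95/251 73/251

Derivation:
The stationary distribution satisfies pi = pi * P, i.e.:
  pi_1 = 4/15*pi_1 + 1/3*pi_2 + 2/5*pi_3
  pi_2 = 1/5*pi_1 + 7/15*pi_2 + 7/15*pi_3
  pi_3 = 8/15*pi_1 + 1/5*pi_2 + 2/15*pi_3
with normalization: pi_1 + pi_2 + pi_3 = 1.

Using the first 2 balance equations plus normalization, the linear system A*pi = b is:
  [-11/15, 1/3, 2/5] . pi = 0
  [1/5, -8/15, 7/15] . pi = 0
  [1, 1, 1] . pi = 1

Solving yields:
  pi_1 = 83/251
  pi_2 = 95/251
  pi_3 = 73/251

Verification (pi * P):
  83/251*4/15 + 95/251*1/3 + 73/251*2/5 = 83/251 = pi_1  (ok)
  83/251*1/5 + 95/251*7/15 + 73/251*7/15 = 95/251 = pi_2  (ok)
  83/251*8/15 + 95/251*1/5 + 73/251*2/15 = 73/251 = pi_3  (ok)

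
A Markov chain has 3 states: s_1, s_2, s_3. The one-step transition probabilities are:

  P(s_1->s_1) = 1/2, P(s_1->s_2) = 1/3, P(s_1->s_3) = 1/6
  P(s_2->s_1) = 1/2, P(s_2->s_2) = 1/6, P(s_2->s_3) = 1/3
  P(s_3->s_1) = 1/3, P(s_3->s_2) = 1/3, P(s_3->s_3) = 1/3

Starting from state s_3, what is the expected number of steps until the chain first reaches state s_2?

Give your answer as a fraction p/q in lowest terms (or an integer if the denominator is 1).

Let h_i = expected steps to first reach s_2 from state i.
Boundary: h_s_2 = 0.
First-step equations for the other states:
  h_s_1 = 1 + 1/2*h_s_1 + 1/3*h_s_2 + 1/6*h_s_3
  h_s_3 = 1 + 1/3*h_s_1 + 1/3*h_s_2 + 1/3*h_s_3

Substituting h_s_2 = 0 and rearranging gives the linear system (I - Q) h = 1:
  [1/2, -1/6] . (h_s_1, h_s_3) = 1
  [-1/3, 2/3] . (h_s_1, h_s_3) = 1

Solving yields:
  h_s_1 = 3
  h_s_3 = 3

Starting state is s_3, so the expected hitting time is h_s_3 = 3.

Answer: 3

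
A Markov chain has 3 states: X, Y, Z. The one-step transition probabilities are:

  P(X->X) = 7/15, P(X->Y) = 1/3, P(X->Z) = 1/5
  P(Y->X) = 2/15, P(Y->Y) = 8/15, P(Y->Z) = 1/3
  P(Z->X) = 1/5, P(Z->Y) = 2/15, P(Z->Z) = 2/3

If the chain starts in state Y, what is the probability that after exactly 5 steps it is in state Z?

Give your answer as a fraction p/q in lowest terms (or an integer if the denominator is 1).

Computing P^5 by repeated multiplication:
P^1 =
  X: [7/15, 1/3, 1/5]
  Y: [2/15, 8/15, 1/3]
  Z: [1/5, 2/15, 2/3]
P^2 =
  X: [68/225, 9/25, 76/225]
  Y: [1/5, 28/75, 32/75]
  Z: [11/45, 17/75, 119/225]
P^3 =
  X: [866/3375, 76/225, 1369/3375]
  Y: [257/1125, 121/375, 101/225]
  Z: [844/3375, 307/1125, 322/675]
P^4 =
  X: [12449/50625, 5396/16875, 21988/50625]
  Y: [808/3375, 1733/5625, 7636/16875]
  Z: [2516/10125, 4936/16875, 23237/50625]
P^5 =
  X: [185483/759375, 3143/10125, 338167/759375]
  Y: [61586/253125, 25688/84375, 4579/10125]
  Z: [187387/759375, 75946/253125, 13766/30375]

(P^5)[Y -> Z] = 4579/10125

Answer: 4579/10125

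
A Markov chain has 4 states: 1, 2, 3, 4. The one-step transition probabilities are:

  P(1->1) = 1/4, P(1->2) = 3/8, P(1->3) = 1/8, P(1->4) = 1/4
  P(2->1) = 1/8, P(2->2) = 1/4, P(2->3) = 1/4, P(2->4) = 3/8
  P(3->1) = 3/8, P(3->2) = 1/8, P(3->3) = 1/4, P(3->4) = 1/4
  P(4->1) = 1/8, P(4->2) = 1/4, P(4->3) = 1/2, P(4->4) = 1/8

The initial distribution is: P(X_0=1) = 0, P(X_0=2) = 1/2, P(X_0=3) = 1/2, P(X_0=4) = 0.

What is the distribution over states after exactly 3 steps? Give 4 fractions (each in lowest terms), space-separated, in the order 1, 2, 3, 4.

Propagating the distribution step by step (d_{t+1} = d_t * P):
d_0 = (1=0, 2=1/2, 3=1/2, 4=0)
  d_1[1] = 0*1/4 + 1/2*1/8 + 1/2*3/8 + 0*1/8 = 1/4
  d_1[2] = 0*3/8 + 1/2*1/4 + 1/2*1/8 + 0*1/4 = 3/16
  d_1[3] = 0*1/8 + 1/2*1/4 + 1/2*1/4 + 0*1/2 = 1/4
  d_1[4] = 0*1/4 + 1/2*3/8 + 1/2*1/4 + 0*1/8 = 5/16
d_1 = (1=1/4, 2=3/16, 3=1/4, 4=5/16)
  d_2[1] = 1/4*1/4 + 3/16*1/8 + 1/4*3/8 + 5/16*1/8 = 7/32
  d_2[2] = 1/4*3/8 + 3/16*1/4 + 1/4*1/8 + 5/16*1/4 = 1/4
  d_2[3] = 1/4*1/8 + 3/16*1/4 + 1/4*1/4 + 5/16*1/2 = 19/64
  d_2[4] = 1/4*1/4 + 3/16*3/8 + 1/4*1/4 + 5/16*1/8 = 15/64
d_2 = (1=7/32, 2=1/4, 3=19/64, 4=15/64)
  d_3[1] = 7/32*1/4 + 1/4*1/8 + 19/64*3/8 + 15/64*1/8 = 29/128
  d_3[2] = 7/32*3/8 + 1/4*1/4 + 19/64*1/8 + 15/64*1/4 = 123/512
  d_3[3] = 7/32*1/8 + 1/4*1/4 + 19/64*1/4 + 15/64*1/2 = 9/32
  d_3[4] = 7/32*1/4 + 1/4*3/8 + 19/64*1/4 + 15/64*1/8 = 129/512
d_3 = (1=29/128, 2=123/512, 3=9/32, 4=129/512)

Answer: 29/128 123/512 9/32 129/512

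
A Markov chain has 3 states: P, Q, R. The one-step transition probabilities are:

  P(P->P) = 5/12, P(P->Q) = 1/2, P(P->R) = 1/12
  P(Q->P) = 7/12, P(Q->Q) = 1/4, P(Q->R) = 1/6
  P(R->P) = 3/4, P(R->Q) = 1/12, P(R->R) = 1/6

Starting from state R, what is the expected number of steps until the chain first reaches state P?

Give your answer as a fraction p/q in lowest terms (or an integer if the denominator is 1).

Let h_i = expected steps to first reach P from state i.
Boundary: h_P = 0.
First-step equations for the other states:
  h_Q = 1 + 7/12*h_P + 1/4*h_Q + 1/6*h_R
  h_R = 1 + 3/4*h_P + 1/12*h_Q + 1/6*h_R

Substituting h_P = 0 and rearranging gives the linear system (I - Q) h = 1:
  [3/4, -1/6] . (h_Q, h_R) = 1
  [-1/12, 5/6] . (h_Q, h_R) = 1

Solving yields:
  h_Q = 18/11
  h_R = 15/11

Starting state is R, so the expected hitting time is h_R = 15/11.

Answer: 15/11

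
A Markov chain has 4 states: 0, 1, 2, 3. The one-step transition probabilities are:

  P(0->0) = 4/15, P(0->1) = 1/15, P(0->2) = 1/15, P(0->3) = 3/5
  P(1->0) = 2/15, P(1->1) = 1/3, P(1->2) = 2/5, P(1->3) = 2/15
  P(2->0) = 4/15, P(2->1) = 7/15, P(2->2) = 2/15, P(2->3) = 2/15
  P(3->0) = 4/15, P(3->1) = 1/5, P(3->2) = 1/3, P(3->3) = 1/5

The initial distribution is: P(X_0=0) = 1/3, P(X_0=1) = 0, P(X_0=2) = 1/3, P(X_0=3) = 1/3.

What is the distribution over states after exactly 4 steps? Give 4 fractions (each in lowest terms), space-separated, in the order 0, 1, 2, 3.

Answer: 7022/30375 1507/5625 36592/151875 39484/151875

Derivation:
Propagating the distribution step by step (d_{t+1} = d_t * P):
d_0 = (0=1/3, 1=0, 2=1/3, 3=1/3)
  d_1[0] = 1/3*4/15 + 0*2/15 + 1/3*4/15 + 1/3*4/15 = 4/15
  d_1[1] = 1/3*1/15 + 0*1/3 + 1/3*7/15 + 1/3*1/5 = 11/45
  d_1[2] = 1/3*1/15 + 0*2/5 + 1/3*2/15 + 1/3*1/3 = 8/45
  d_1[3] = 1/3*3/5 + 0*2/15 + 1/3*2/15 + 1/3*1/5 = 14/45
d_1 = (0=4/15, 1=11/45, 2=8/45, 3=14/45)
  d_2[0] = 4/15*4/15 + 11/45*2/15 + 8/45*4/15 + 14/45*4/15 = 158/675
  d_2[1] = 4/15*1/15 + 11/45*1/3 + 8/45*7/15 + 14/45*1/5 = 11/45
  d_2[2] = 4/15*1/15 + 11/45*2/5 + 8/45*2/15 + 14/45*1/3 = 164/675
  d_2[3] = 4/15*3/5 + 11/45*2/15 + 8/45*2/15 + 14/45*1/5 = 188/675
d_2 = (0=158/675, 1=11/45, 2=164/675, 3=188/675)
  d_3[0] = 158/675*4/15 + 11/45*2/15 + 164/675*4/15 + 188/675*4/15 = 158/675
  d_3[1] = 158/675*1/15 + 11/45*1/3 + 164/675*7/15 + 188/675*1/5 = 539/2025
  d_3[2] = 158/675*1/15 + 11/45*2/5 + 164/675*2/15 + 188/675*1/3 = 2416/10125
  d_3[3] = 158/675*3/5 + 11/45*2/15 + 164/675*2/15 + 188/675*1/5 = 2644/10125
d_3 = (0=158/675, 1=539/2025, 2=2416/10125, 3=2644/10125)
  d_4[0] = 158/675*4/15 + 539/2025*2/15 + 2416/10125*4/15 + 2644/10125*4/15 = 7022/30375
  d_4[1] = 158/675*1/15 + 539/2025*1/3 + 2416/10125*7/15 + 2644/10125*1/5 = 1507/5625
  d_4[2] = 158/675*1/15 + 539/2025*2/5 + 2416/10125*2/15 + 2644/10125*1/3 = 36592/151875
  d_4[3] = 158/675*3/5 + 539/2025*2/15 + 2416/10125*2/15 + 2644/10125*1/5 = 39484/151875
d_4 = (0=7022/30375, 1=1507/5625, 2=36592/151875, 3=39484/151875)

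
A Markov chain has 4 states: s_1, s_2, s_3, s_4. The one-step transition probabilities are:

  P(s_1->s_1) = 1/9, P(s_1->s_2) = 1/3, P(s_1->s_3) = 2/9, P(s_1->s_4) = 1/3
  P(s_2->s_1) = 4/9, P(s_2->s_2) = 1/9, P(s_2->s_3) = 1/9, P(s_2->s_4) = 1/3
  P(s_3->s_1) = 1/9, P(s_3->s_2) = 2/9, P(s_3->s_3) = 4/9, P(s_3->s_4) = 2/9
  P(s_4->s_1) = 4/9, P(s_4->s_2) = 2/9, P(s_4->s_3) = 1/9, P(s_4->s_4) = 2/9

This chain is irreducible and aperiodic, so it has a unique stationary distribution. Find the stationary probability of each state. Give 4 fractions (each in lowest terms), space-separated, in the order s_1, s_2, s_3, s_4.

Answer: 7/25 57/250 16/75 209/750

Derivation:
The stationary distribution satisfies pi = pi * P, i.e.:
  pi_s_1 = 1/9*pi_s_1 + 4/9*pi_s_2 + 1/9*pi_s_3 + 4/9*pi_s_4
  pi_s_2 = 1/3*pi_s_1 + 1/9*pi_s_2 + 2/9*pi_s_3 + 2/9*pi_s_4
  pi_s_3 = 2/9*pi_s_1 + 1/9*pi_s_2 + 4/9*pi_s_3 + 1/9*pi_s_4
  pi_s_4 = 1/3*pi_s_1 + 1/3*pi_s_2 + 2/9*pi_s_3 + 2/9*pi_s_4
with normalization: pi_s_1 + pi_s_2 + pi_s_3 + pi_s_4 = 1.

Using the first 3 balance equations plus normalization, the linear system A*pi = b is:
  [-8/9, 4/9, 1/9, 4/9] . pi = 0
  [1/3, -8/9, 2/9, 2/9] . pi = 0
  [2/9, 1/9, -5/9, 1/9] . pi = 0
  [1, 1, 1, 1] . pi = 1

Solving yields:
  pi_s_1 = 7/25
  pi_s_2 = 57/250
  pi_s_3 = 16/75
  pi_s_4 = 209/750

Verification (pi * P):
  7/25*1/9 + 57/250*4/9 + 16/75*1/9 + 209/750*4/9 = 7/25 = pi_s_1  (ok)
  7/25*1/3 + 57/250*1/9 + 16/75*2/9 + 209/750*2/9 = 57/250 = pi_s_2  (ok)
  7/25*2/9 + 57/250*1/9 + 16/75*4/9 + 209/750*1/9 = 16/75 = pi_s_3  (ok)
  7/25*1/3 + 57/250*1/3 + 16/75*2/9 + 209/750*2/9 = 209/750 = pi_s_4  (ok)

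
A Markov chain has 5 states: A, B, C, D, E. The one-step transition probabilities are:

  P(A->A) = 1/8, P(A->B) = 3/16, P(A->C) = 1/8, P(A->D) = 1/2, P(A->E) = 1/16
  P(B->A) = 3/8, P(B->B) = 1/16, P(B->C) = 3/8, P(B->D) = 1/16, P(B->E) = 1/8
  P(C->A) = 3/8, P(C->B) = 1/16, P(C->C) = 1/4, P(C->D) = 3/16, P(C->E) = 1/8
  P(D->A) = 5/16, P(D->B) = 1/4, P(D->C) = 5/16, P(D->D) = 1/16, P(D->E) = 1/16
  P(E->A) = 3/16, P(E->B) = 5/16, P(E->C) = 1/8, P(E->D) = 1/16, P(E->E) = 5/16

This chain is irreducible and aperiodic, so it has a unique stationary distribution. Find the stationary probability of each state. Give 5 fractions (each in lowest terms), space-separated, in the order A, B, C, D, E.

Answer: 10274/37779 4161/25186 5925/25186 31/147 4409/37779

Derivation:
The stationary distribution satisfies pi = pi * P, i.e.:
  pi_A = 1/8*pi_A + 3/8*pi_B + 3/8*pi_C + 5/16*pi_D + 3/16*pi_E
  pi_B = 3/16*pi_A + 1/16*pi_B + 1/16*pi_C + 1/4*pi_D + 5/16*pi_E
  pi_C = 1/8*pi_A + 3/8*pi_B + 1/4*pi_C + 5/16*pi_D + 1/8*pi_E
  pi_D = 1/2*pi_A + 1/16*pi_B + 3/16*pi_C + 1/16*pi_D + 1/16*pi_E
  pi_E = 1/16*pi_A + 1/8*pi_B + 1/8*pi_C + 1/16*pi_D + 5/16*pi_E
with normalization: pi_A + pi_B + pi_C + pi_D + pi_E = 1.

Using the first 4 balance equations plus normalization, the linear system A*pi = b is:
  [-7/8, 3/8, 3/8, 5/16, 3/16] . pi = 0
  [3/16, -15/16, 1/16, 1/4, 5/16] . pi = 0
  [1/8, 3/8, -3/4, 5/16, 1/8] . pi = 0
  [1/2, 1/16, 3/16, -15/16, 1/16] . pi = 0
  [1, 1, 1, 1, 1] . pi = 1

Solving yields:
  pi_A = 10274/37779
  pi_B = 4161/25186
  pi_C = 5925/25186
  pi_D = 31/147
  pi_E = 4409/37779

Verification (pi * P):
  10274/37779*1/8 + 4161/25186*3/8 + 5925/25186*3/8 + 31/147*5/16 + 4409/37779*3/16 = 10274/37779 = pi_A  (ok)
  10274/37779*3/16 + 4161/25186*1/16 + 5925/25186*1/16 + 31/147*1/4 + 4409/37779*5/16 = 4161/25186 = pi_B  (ok)
  10274/37779*1/8 + 4161/25186*3/8 + 5925/25186*1/4 + 31/147*5/16 + 4409/37779*1/8 = 5925/25186 = pi_C  (ok)
  10274/37779*1/2 + 4161/25186*1/16 + 5925/25186*3/16 + 31/147*1/16 + 4409/37779*1/16 = 31/147 = pi_D  (ok)
  10274/37779*1/16 + 4161/25186*1/8 + 5925/25186*1/8 + 31/147*1/16 + 4409/37779*5/16 = 4409/37779 = pi_E  (ok)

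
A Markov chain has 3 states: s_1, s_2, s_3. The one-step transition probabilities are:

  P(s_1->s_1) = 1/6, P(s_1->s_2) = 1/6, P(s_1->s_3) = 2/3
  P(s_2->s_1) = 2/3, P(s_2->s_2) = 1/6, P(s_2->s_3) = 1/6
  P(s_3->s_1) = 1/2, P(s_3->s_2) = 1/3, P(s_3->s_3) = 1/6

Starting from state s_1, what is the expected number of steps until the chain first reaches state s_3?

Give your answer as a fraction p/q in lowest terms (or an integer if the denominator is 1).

Answer: 12/7

Derivation:
Let h_i = expected steps to first reach s_3 from state i.
Boundary: h_s_3 = 0.
First-step equations for the other states:
  h_s_1 = 1 + 1/6*h_s_1 + 1/6*h_s_2 + 2/3*h_s_3
  h_s_2 = 1 + 2/3*h_s_1 + 1/6*h_s_2 + 1/6*h_s_3

Substituting h_s_3 = 0 and rearranging gives the linear system (I - Q) h = 1:
  [5/6, -1/6] . (h_s_1, h_s_2) = 1
  [-2/3, 5/6] . (h_s_1, h_s_2) = 1

Solving yields:
  h_s_1 = 12/7
  h_s_2 = 18/7

Starting state is s_1, so the expected hitting time is h_s_1 = 12/7.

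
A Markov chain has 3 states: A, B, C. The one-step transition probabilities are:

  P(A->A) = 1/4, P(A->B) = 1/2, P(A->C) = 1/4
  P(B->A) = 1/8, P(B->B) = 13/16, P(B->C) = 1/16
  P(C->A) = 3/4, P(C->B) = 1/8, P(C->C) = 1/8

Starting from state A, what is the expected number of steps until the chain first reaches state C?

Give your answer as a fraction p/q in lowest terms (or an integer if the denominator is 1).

Let h_i = expected steps to first reach C from state i.
Boundary: h_C = 0.
First-step equations for the other states:
  h_A = 1 + 1/4*h_A + 1/2*h_B + 1/4*h_C
  h_B = 1 + 1/8*h_A + 13/16*h_B + 1/16*h_C

Substituting h_C = 0 and rearranging gives the linear system (I - Q) h = 1:
  [3/4, -1/2] . (h_A, h_B) = 1
  [-1/8, 3/16] . (h_A, h_B) = 1

Solving yields:
  h_A = 44/5
  h_B = 56/5

Starting state is A, so the expected hitting time is h_A = 44/5.

Answer: 44/5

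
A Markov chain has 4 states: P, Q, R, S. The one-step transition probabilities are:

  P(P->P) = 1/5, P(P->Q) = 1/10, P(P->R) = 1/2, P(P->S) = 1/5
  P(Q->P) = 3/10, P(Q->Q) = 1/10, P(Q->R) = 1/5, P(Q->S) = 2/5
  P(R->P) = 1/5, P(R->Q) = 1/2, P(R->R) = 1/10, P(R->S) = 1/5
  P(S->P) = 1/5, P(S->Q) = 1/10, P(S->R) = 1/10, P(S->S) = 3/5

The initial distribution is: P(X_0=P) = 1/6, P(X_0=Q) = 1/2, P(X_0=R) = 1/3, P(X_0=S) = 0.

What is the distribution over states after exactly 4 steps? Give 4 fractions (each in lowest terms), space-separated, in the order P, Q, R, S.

Propagating the distribution step by step (d_{t+1} = d_t * P):
d_0 = (P=1/6, Q=1/2, R=1/3, S=0)
  d_1[P] = 1/6*1/5 + 1/2*3/10 + 1/3*1/5 + 0*1/5 = 1/4
  d_1[Q] = 1/6*1/10 + 1/2*1/10 + 1/3*1/2 + 0*1/10 = 7/30
  d_1[R] = 1/6*1/2 + 1/2*1/5 + 1/3*1/10 + 0*1/10 = 13/60
  d_1[S] = 1/6*1/5 + 1/2*2/5 + 1/3*1/5 + 0*3/5 = 3/10
d_1 = (P=1/4, Q=7/30, R=13/60, S=3/10)
  d_2[P] = 1/4*1/5 + 7/30*3/10 + 13/60*1/5 + 3/10*1/5 = 67/300
  d_2[Q] = 1/4*1/10 + 7/30*1/10 + 13/60*1/2 + 3/10*1/10 = 14/75
  d_2[R] = 1/4*1/2 + 7/30*1/5 + 13/60*1/10 + 3/10*1/10 = 67/300
  d_2[S] = 1/4*1/5 + 7/30*2/5 + 13/60*1/5 + 3/10*3/5 = 11/30
d_2 = (P=67/300, Q=14/75, R=67/300, S=11/30)
  d_3[P] = 67/300*1/5 + 14/75*3/10 + 67/300*1/5 + 11/30*1/5 = 82/375
  d_3[Q] = 67/300*1/10 + 14/75*1/10 + 67/300*1/2 + 11/30*1/10 = 71/375
  d_3[R] = 67/300*1/2 + 14/75*1/5 + 67/300*1/10 + 11/30*1/10 = 26/125
  d_3[S] = 67/300*1/5 + 14/75*2/5 + 67/300*1/5 + 11/30*3/5 = 48/125
d_3 = (P=82/375, Q=71/375, R=26/125, S=48/125)
  d_4[P] = 82/375*1/5 + 71/375*3/10 + 26/125*1/5 + 48/125*1/5 = 821/3750
  d_4[Q] = 82/375*1/10 + 71/375*1/10 + 26/125*1/2 + 48/125*1/10 = 229/1250
  d_4[R] = 82/375*1/2 + 71/375*1/5 + 26/125*1/10 + 48/125*1/10 = 129/625
  d_4[S] = 82/375*1/5 + 71/375*2/5 + 26/125*1/5 + 48/125*3/5 = 734/1875
d_4 = (P=821/3750, Q=229/1250, R=129/625, S=734/1875)

Answer: 821/3750 229/1250 129/625 734/1875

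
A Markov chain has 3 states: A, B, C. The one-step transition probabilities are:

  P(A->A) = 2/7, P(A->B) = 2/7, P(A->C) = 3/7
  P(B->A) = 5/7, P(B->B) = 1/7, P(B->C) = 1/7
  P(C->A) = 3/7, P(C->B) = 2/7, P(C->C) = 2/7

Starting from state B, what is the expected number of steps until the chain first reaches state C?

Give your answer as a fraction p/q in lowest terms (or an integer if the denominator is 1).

Answer: 7/2

Derivation:
Let h_i = expected steps to first reach C from state i.
Boundary: h_C = 0.
First-step equations for the other states:
  h_A = 1 + 2/7*h_A + 2/7*h_B + 3/7*h_C
  h_B = 1 + 5/7*h_A + 1/7*h_B + 1/7*h_C

Substituting h_C = 0 and rearranging gives the linear system (I - Q) h = 1:
  [5/7, -2/7] . (h_A, h_B) = 1
  [-5/7, 6/7] . (h_A, h_B) = 1

Solving yields:
  h_A = 14/5
  h_B = 7/2

Starting state is B, so the expected hitting time is h_B = 7/2.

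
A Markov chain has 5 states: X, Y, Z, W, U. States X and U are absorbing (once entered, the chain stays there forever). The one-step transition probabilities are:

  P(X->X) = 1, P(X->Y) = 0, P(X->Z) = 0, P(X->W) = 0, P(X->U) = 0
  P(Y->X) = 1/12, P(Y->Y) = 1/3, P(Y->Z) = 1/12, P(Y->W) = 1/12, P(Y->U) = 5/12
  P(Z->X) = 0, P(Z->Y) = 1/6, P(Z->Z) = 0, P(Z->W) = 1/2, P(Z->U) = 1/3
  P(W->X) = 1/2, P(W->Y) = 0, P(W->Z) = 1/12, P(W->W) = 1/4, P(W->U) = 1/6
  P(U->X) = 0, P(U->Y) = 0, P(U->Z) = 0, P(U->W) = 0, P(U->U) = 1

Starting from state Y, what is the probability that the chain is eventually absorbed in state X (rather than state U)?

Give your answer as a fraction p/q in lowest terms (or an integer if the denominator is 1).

Let a_i = P(absorbed in X | start in state i).
Boundary conditions: a_X = 1, a_U = 0.
For each transient state i, a_i = sum_j P(i->j) * a_j:
  a_Y = 1/12*a_X + 1/3*a_Y + 1/12*a_Z + 1/12*a_W + 5/12*a_U
  a_Z = 0*a_X + 1/6*a_Y + 0*a_Z + 1/2*a_W + 1/3*a_U
  a_W = 1/2*a_X + 0*a_Y + 1/12*a_Z + 1/4*a_W + 1/6*a_U

Substituting a_X = 1 and a_U = 0, rearrange to (I - Q) a = r where r[i] = P(i -> X):
  [2/3, -1/12, -1/12] . (a_Y, a_Z, a_W) = 1/12
  [-1/6, 1, -1/2] . (a_Y, a_Z, a_W) = 0
  [0, -1/12, 3/4] . (a_Y, a_Z, a_W) = 1/2

Solving yields:
  a_Y = 105/398
  a_Z = 159/398
  a_W = 283/398

Starting state is Y, so the absorption probability is a_Y = 105/398.

Answer: 105/398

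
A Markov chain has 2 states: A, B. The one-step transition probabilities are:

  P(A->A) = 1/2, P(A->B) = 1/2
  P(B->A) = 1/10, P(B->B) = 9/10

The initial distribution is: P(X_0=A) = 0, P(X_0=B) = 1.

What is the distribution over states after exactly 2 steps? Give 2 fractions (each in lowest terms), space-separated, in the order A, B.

Answer: 7/50 43/50

Derivation:
Propagating the distribution step by step (d_{t+1} = d_t * P):
d_0 = (A=0, B=1)
  d_1[A] = 0*1/2 + 1*1/10 = 1/10
  d_1[B] = 0*1/2 + 1*9/10 = 9/10
d_1 = (A=1/10, B=9/10)
  d_2[A] = 1/10*1/2 + 9/10*1/10 = 7/50
  d_2[B] = 1/10*1/2 + 9/10*9/10 = 43/50
d_2 = (A=7/50, B=43/50)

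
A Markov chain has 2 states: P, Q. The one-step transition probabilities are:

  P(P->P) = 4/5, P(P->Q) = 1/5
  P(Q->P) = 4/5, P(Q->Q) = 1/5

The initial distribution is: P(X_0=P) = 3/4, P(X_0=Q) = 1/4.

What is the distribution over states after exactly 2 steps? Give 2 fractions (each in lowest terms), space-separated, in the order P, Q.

Propagating the distribution step by step (d_{t+1} = d_t * P):
d_0 = (P=3/4, Q=1/4)
  d_1[P] = 3/4*4/5 + 1/4*4/5 = 4/5
  d_1[Q] = 3/4*1/5 + 1/4*1/5 = 1/5
d_1 = (P=4/5, Q=1/5)
  d_2[P] = 4/5*4/5 + 1/5*4/5 = 4/5
  d_2[Q] = 4/5*1/5 + 1/5*1/5 = 1/5
d_2 = (P=4/5, Q=1/5)

Answer: 4/5 1/5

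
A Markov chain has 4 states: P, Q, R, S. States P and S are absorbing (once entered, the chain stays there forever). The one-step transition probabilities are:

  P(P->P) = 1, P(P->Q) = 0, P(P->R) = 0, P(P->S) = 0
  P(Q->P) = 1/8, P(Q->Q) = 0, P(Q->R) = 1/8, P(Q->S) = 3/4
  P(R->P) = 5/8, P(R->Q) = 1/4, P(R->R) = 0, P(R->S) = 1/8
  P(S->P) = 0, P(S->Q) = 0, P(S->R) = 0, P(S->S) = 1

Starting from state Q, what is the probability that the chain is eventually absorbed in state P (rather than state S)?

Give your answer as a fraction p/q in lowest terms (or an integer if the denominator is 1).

Answer: 13/62

Derivation:
Let a_i = P(absorbed in P | start in state i).
Boundary conditions: a_P = 1, a_S = 0.
For each transient state i, a_i = sum_j P(i->j) * a_j:
  a_Q = 1/8*a_P + 0*a_Q + 1/8*a_R + 3/4*a_S
  a_R = 5/8*a_P + 1/4*a_Q + 0*a_R + 1/8*a_S

Substituting a_P = 1 and a_S = 0, rearrange to (I - Q) a = r where r[i] = P(i -> P):
  [1, -1/8] . (a_Q, a_R) = 1/8
  [-1/4, 1] . (a_Q, a_R) = 5/8

Solving yields:
  a_Q = 13/62
  a_R = 21/31

Starting state is Q, so the absorption probability is a_Q = 13/62.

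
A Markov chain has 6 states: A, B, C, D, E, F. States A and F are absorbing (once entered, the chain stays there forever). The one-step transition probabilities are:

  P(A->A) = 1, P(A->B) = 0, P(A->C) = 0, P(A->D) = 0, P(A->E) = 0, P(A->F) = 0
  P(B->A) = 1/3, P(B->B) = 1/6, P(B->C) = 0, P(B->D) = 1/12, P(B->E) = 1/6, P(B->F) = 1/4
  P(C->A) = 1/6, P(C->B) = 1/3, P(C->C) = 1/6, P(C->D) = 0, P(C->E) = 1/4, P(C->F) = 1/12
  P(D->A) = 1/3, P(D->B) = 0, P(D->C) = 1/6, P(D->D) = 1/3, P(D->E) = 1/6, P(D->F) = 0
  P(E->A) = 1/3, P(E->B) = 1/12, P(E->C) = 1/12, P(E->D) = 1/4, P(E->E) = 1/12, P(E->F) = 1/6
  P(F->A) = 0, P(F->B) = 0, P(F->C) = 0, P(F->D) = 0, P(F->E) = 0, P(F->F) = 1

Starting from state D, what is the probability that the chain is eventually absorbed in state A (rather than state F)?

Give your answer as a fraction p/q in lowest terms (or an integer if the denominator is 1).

Answer: 3116/3693

Derivation:
Let a_i = P(absorbed in A | start in state i).
Boundary conditions: a_A = 1, a_F = 0.
For each transient state i, a_i = sum_j P(i->j) * a_j:
  a_B = 1/3*a_A + 1/6*a_B + 0*a_C + 1/12*a_D + 1/6*a_E + 1/4*a_F
  a_C = 1/6*a_A + 1/3*a_B + 1/6*a_C + 0*a_D + 1/4*a_E + 1/12*a_F
  a_D = 1/3*a_A + 0*a_B + 1/6*a_C + 1/3*a_D + 1/6*a_E + 0*a_F
  a_E = 1/3*a_A + 1/12*a_B + 1/12*a_C + 1/4*a_D + 1/12*a_E + 1/6*a_F

Substituting a_A = 1 and a_F = 0, rearrange to (I - Q) a = r where r[i] = P(i -> A):
  [5/6, 0, -1/12, -1/6] . (a_B, a_C, a_D, a_E) = 1/3
  [-1/3, 5/6, 0, -1/4] . (a_B, a_C, a_D, a_E) = 1/6
  [0, -1/6, 2/3, -1/6] . (a_B, a_C, a_D, a_E) = 1/3
  [-1/12, -1/12, -1/4, 11/12] . (a_B, a_C, a_D, a_E) = 1/3

Solving yields:
  a_B = 2314/3693
  a_C = 2452/3693
  a_D = 3116/3693
  a_E = 2626/3693

Starting state is D, so the absorption probability is a_D = 3116/3693.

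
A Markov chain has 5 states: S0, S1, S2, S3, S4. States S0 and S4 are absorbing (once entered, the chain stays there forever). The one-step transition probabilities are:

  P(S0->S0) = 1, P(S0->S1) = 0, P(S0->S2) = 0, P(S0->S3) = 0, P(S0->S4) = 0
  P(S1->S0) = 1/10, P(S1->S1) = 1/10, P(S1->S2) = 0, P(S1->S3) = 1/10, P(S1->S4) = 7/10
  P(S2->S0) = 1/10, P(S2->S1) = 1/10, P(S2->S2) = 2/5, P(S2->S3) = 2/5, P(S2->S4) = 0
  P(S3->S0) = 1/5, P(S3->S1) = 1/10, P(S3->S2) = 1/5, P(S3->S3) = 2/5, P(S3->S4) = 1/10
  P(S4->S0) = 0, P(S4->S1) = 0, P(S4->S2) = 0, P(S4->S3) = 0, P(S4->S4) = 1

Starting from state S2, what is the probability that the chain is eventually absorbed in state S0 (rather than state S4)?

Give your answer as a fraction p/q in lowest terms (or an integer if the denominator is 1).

Let a_i = P(absorbed in S0 | start in state i).
Boundary conditions: a_S0 = 1, a_S4 = 0.
For each transient state i, a_i = sum_j P(i->j) * a_j:
  a_S1 = 1/10*a_S0 + 1/10*a_S1 + 0*a_S2 + 1/10*a_S3 + 7/10*a_S4
  a_S2 = 1/10*a_S0 + 1/10*a_S1 + 2/5*a_S2 + 2/5*a_S3 + 0*a_S4
  a_S3 = 1/5*a_S0 + 1/10*a_S1 + 1/5*a_S2 + 2/5*a_S3 + 1/10*a_S4

Substituting a_S0 = 1 and a_S4 = 0, rearrange to (I - Q) a = r where r[i] = P(i -> S0):
  [9/10, 0, -1/10] . (a_S1, a_S2, a_S3) = 1/10
  [-1/10, 3/5, -2/5] . (a_S1, a_S2, a_S3) = 1/10
  [-1/10, -1/5, 3/5] . (a_S1, a_S2, a_S3) = 1/5

Solving yields:
  a_S1 = 21/122
  a_S2 = 137/244
  a_S3 = 67/122

Starting state is S2, so the absorption probability is a_S2 = 137/244.

Answer: 137/244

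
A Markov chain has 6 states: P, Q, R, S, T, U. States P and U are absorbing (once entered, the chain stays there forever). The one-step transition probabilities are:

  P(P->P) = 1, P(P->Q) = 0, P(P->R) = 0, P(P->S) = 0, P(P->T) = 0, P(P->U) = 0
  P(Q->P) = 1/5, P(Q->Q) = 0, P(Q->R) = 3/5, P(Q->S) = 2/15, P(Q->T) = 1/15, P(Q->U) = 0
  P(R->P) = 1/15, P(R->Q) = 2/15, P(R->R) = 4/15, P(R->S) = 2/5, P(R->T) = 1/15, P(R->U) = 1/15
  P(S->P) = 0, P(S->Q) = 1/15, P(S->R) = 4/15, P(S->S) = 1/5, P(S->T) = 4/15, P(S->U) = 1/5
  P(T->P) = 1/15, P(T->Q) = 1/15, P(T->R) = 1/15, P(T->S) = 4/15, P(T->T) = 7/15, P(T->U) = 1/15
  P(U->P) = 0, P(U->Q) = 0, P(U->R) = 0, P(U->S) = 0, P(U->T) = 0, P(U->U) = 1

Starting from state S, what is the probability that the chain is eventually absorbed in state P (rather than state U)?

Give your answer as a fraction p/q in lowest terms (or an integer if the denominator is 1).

Let a_i = P(absorbed in P | start in state i).
Boundary conditions: a_P = 1, a_U = 0.
For each transient state i, a_i = sum_j P(i->j) * a_j:
  a_Q = 1/5*a_P + 0*a_Q + 3/5*a_R + 2/15*a_S + 1/15*a_T + 0*a_U
  a_R = 1/15*a_P + 2/15*a_Q + 4/15*a_R + 2/5*a_S + 1/15*a_T + 1/15*a_U
  a_S = 0*a_P + 1/15*a_Q + 4/15*a_R + 1/5*a_S + 4/15*a_T + 1/5*a_U
  a_T = 1/15*a_P + 1/15*a_Q + 1/15*a_R + 4/15*a_S + 7/15*a_T + 1/15*a_U

Substituting a_P = 1 and a_U = 0, rearrange to (I - Q) a = r where r[i] = P(i -> P):
  [1, -3/5, -2/15, -1/15] . (a_Q, a_R, a_S, a_T) = 1/5
  [-2/15, 11/15, -2/5, -1/15] . (a_Q, a_R, a_S, a_T) = 1/15
  [-1/15, -4/15, 4/5, -4/15] . (a_Q, a_R, a_S, a_T) = 0
  [-1/15, -1/15, -4/15, 8/15] . (a_Q, a_R, a_S, a_T) = 1/15

Solving yields:
  a_Q = 407/835
  a_R = 311/835
  a_S = 971/3340
  a_T = 631/1670

Starting state is S, so the absorption probability is a_S = 971/3340.

Answer: 971/3340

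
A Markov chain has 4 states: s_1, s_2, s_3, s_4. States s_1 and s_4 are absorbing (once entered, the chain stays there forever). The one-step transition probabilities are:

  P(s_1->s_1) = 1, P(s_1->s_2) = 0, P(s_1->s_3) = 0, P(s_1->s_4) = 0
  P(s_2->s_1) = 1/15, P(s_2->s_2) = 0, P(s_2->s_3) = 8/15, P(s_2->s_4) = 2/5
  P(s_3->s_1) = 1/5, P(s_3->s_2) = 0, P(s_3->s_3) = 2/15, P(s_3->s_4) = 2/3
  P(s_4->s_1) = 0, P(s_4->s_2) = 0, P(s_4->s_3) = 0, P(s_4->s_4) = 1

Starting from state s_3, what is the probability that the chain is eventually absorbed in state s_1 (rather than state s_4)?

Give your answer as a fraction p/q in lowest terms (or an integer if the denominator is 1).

Answer: 3/13

Derivation:
Let a_i = P(absorbed in s_1 | start in state i).
Boundary conditions: a_s_1 = 1, a_s_4 = 0.
For each transient state i, a_i = sum_j P(i->j) * a_j:
  a_s_2 = 1/15*a_s_1 + 0*a_s_2 + 8/15*a_s_3 + 2/5*a_s_4
  a_s_3 = 1/5*a_s_1 + 0*a_s_2 + 2/15*a_s_3 + 2/3*a_s_4

Substituting a_s_1 = 1 and a_s_4 = 0, rearrange to (I - Q) a = r where r[i] = P(i -> s_1):
  [1, -8/15] . (a_s_2, a_s_3) = 1/15
  [0, 13/15] . (a_s_2, a_s_3) = 1/5

Solving yields:
  a_s_2 = 37/195
  a_s_3 = 3/13

Starting state is s_3, so the absorption probability is a_s_3 = 3/13.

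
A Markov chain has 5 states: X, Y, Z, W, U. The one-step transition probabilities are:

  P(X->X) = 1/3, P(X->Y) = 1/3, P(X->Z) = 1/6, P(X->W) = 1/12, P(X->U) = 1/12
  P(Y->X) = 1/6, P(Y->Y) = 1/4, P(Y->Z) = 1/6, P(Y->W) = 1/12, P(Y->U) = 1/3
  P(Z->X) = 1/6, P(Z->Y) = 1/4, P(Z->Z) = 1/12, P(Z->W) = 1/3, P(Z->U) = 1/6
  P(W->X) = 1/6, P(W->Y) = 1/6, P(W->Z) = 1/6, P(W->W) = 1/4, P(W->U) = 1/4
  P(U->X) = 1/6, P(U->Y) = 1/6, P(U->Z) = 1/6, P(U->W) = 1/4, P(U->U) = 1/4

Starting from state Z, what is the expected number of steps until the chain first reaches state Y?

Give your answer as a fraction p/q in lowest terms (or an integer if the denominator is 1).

Let h_i = expected steps to first reach Y from state i.
Boundary: h_Y = 0.
First-step equations for the other states:
  h_X = 1 + 1/3*h_X + 1/3*h_Y + 1/6*h_Z + 1/12*h_W + 1/12*h_U
  h_Z = 1 + 1/6*h_X + 1/4*h_Y + 1/12*h_Z + 1/3*h_W + 1/6*h_U
  h_W = 1 + 1/6*h_X + 1/6*h_Y + 1/6*h_Z + 1/4*h_W + 1/4*h_U
  h_U = 1 + 1/6*h_X + 1/6*h_Y + 1/6*h_Z + 1/4*h_W + 1/4*h_U

Substituting h_Y = 0 and rearranging gives the linear system (I - Q) h = 1:
  [2/3, -1/6, -1/12, -1/12] . (h_X, h_Z, h_W, h_U) = 1
  [-1/6, 11/12, -1/3, -1/6] . (h_X, h_Z, h_W, h_U) = 1
  [-1/6, -1/6, 3/4, -1/4] . (h_X, h_Z, h_W, h_U) = 1
  [-1/6, -1/6, -1/4, 3/4] . (h_X, h_Z, h_W, h_U) = 1

Solving yields:
  h_X = 312/83
  h_Z = 360/83
  h_W = 390/83
  h_U = 390/83

Starting state is Z, so the expected hitting time is h_Z = 360/83.

Answer: 360/83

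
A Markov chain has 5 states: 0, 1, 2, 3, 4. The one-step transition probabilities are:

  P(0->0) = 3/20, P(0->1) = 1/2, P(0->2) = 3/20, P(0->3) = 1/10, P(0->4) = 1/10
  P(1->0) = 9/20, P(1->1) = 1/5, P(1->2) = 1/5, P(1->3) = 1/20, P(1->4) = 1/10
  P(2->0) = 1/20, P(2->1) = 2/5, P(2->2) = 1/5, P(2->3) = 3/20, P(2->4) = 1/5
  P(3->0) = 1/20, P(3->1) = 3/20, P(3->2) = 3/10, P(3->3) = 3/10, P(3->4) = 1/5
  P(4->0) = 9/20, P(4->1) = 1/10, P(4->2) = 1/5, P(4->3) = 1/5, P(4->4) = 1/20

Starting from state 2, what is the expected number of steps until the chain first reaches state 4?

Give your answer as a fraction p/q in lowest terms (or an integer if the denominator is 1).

Let h_i = expected steps to first reach 4 from state i.
Boundary: h_4 = 0.
First-step equations for the other states:
  h_0 = 1 + 3/20*h_0 + 1/2*h_1 + 3/20*h_2 + 1/10*h_3 + 1/10*h_4
  h_1 = 1 + 9/20*h_0 + 1/5*h_1 + 1/5*h_2 + 1/20*h_3 + 1/10*h_4
  h_2 = 1 + 1/20*h_0 + 2/5*h_1 + 1/5*h_2 + 3/20*h_3 + 1/5*h_4
  h_3 = 1 + 1/20*h_0 + 3/20*h_1 + 3/10*h_2 + 3/10*h_3 + 1/5*h_4

Substituting h_4 = 0 and rearranging gives the linear system (I - Q) h = 1:
  [17/20, -1/2, -3/20, -1/10] . (h_0, h_1, h_2, h_3) = 1
  [-9/20, 4/5, -1/5, -1/20] . (h_0, h_1, h_2, h_3) = 1
  [-1/20, -2/5, 4/5, -3/20] . (h_0, h_1, h_2, h_3) = 1
  [-1/20, -3/20, -3/10, 7/10] . (h_0, h_1, h_2, h_3) = 1

Solving yields:
  h_0 = 77260/10121
  h_1 = 77360/10121
  h_2 = 68520/10121
  h_3 = 65920/10121

Starting state is 2, so the expected hitting time is h_2 = 68520/10121.

Answer: 68520/10121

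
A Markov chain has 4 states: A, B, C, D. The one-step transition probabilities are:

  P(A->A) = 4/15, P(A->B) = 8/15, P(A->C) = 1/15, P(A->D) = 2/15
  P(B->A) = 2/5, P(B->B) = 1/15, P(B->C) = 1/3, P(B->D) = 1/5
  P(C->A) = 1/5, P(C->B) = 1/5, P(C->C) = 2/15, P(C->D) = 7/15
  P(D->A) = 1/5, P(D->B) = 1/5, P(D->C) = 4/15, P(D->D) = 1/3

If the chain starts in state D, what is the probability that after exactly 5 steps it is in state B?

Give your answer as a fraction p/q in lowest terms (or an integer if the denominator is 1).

Computing P^5 by repeated multiplication:
P^1 =
  A: [4/15, 8/15, 1/15, 2/15]
  B: [2/5, 1/15, 1/3, 1/5]
  C: [1/5, 1/5, 2/15, 7/15]
  D: [1/5, 1/5, 4/15, 1/3]
P^2 =
  A: [73/225, 49/225, 6/25, 49/225]
  B: [6/25, 73/225, 11/75, 13/45]
  C: [19/75, 6/25, 2/9, 64/225]
  D: [19/75, 6/25, 46/225, 68/225]
P^3 =
  A: [179/675, 314/1125, 622/3375, 916/3375]
  B: [316/1125, 799/3375, 149/675, 883/3375]
  C: [298/1125, 284/1125, 683/3375, 946/3375]
  D: [298/1125, 284/1125, 691/3375, 938/3375]
P^4 =
  A: [13846/50625, 12716/50625, 10513/50625, 542/2025]
  B: [898/3375, 13267/50625, 1993/10125, 1547/5625]
  C: [181/675, 4297/16875, 10304/50625, 2771/10125]
  D: [181/675, 4297/16875, 10288/50625, 13871/50625]
P^5 =
  A: [203869/759375, 195673/759375, 50884/253125, 207181/759375]
  B: [7598/28125, 192691/759375, 51809/253125, 206111/759375]
  C: [68041/253125, 7184/28125, 154058/759375, 207226/759375]
  D: [68041/253125, 7184/28125, 30818/151875, 207194/759375]

(P^5)[D -> B] = 7184/28125

Answer: 7184/28125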